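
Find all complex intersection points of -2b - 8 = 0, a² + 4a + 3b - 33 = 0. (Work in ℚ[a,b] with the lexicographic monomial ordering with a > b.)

Compute a lex Gröbner basis by Buchberger's algorithm.
f_1 = -2b - 8, LT = b.
f_2 = a² + 4a + 3b - 33, LT = a².

The S-polynomials (S(f_1,f_2)) all reduce to 0 modulo the current basis, so we have a Gröbner basis.
Inter-reduce: drop elements whose leading term is divisible by another's, tail-reduce, and make monic.
Reduced Gröbner basis: {a² + 4a - 45, b + 4}.

A lex Gröbner basis eliminates variables successively. Here b + 4 depends only on b, with roots {-4}; lifting each root through the earlier basis elements recovers the full solutions.
  b = -4: the earlier basis element becomes a² + 4a - 45 = 0, giving a = -9, 5 — points (-9, -4), (5, -4).
Substituting each solution back into the original system confirms all equations vanish.

{(-9, -4), (5, -4)}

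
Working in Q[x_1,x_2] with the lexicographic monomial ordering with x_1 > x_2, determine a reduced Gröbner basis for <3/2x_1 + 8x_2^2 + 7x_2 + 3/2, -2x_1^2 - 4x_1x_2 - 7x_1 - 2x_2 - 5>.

f_1 = 3/2x_1 + 8x_2^2 + 7x_2 + 3/2, LT = x_1.
f_2 = -2x_1^2 - 4x_1x_2 - 7x_1 - 2x_2 - 5, LT = x_1^2.

S(f_1,f_2): lcm = x_1^2. S = 16/3x_1x_2^2 + 8/3x_1x_2 - 5/2x_1 - x_2 - 5/2.
  leading term x_1x_2^2: subtract (32/9x_2^2)·f_1 from 16/3x_1x_2^2 + 8/3x_1x_2 - 5/2x_1 - x_2 - 5/2 → 8/3x_1x_2 - 5/2x_1 - 256/9x_2^4 - 224/9x_2^3 - 16/3x_2^2 - x_2 - 5/2
  leading term x_1x_2: subtract (16/9x_2)·f_1 from 8/3x_1x_2 - 5/2x_1 - 256/9x_2^4 - 224/9x_2^3 - 16/3x_2^2 - x_2 - 5/2 → -5/2x_1 - 256/9x_2^4 - 352/9x_2^3 - 160/9x_2^2 - 11/3x_2 - 5/2
  leading term x_1: subtract (-5/3)·f_1 from -5/2x_1 - 256/9x_2^4 - 352/9x_2^3 - 160/9x_2^2 - 11/3x_2 - 5/2 → -256/9x_2^4 - 352/9x_2^3 - 40/9x_2^2 + 8x_2
  leading term x_2^4: no divisor's leading term divides it; move -256/9x_2^4 to the remainder.
  leading term x_2^3: no divisor's leading term divides it; move -352/9x_2^3 to the remainder.
  leading term x_2^2: no divisor's leading term divides it; move -40/9x_2^2 to the remainder.
  leading term x_2: no divisor's leading term divides it; move 8x_2 to the remainder.
  remainder -256/9x_2^4 - 352/9x_2^3 - 40/9x_2^2 + 8x_2 ≠ 0; add g_3 = -256/9x_2^4 - 352/9x_2^3 - 40/9x_2^2 + 8x_2 to the basis.

The other S-polynomials (S(f_1,g_3), S(f_2,g_3)) all reduce to 0 modulo the current basis, so we have a Gröbner basis.
Inter-reduce: drop elements whose leading term is divisible by another's, tail-reduce, and make monic.

G = {x_1 + 16/3x_2^2 + 14/3x_2 + 1, x_2^4 + 11/8x_2^3 + 5/32x_2^2 - 9/32x_2}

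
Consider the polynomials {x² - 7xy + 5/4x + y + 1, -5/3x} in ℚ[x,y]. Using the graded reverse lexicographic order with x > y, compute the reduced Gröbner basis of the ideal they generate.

Buchberger's algorithm terminates because the ascending chain of leading-term ideals stabilizes.

f_1 = x² - 7xy + 5/4x + y + 1, LT = x².
f_2 = -5/3x, LT = x.

S(f_1,f_2): lcm = x². S = -7xy + 5/4x + y + 1.
  reduce S modulo (f_1, f_2):
  remainder y + 1 ≠ 0; add g_3 = y + 1 to the basis.

The other S-polynomials (S(f_1,g_3), S(f_2,g_3)) all reduce to 0 modulo the current basis, so we have a Gröbner basis.
Inter-reduce: drop elements whose leading term is divisible by another's, tail-reduce, and make monic.

G = {x, y + 1}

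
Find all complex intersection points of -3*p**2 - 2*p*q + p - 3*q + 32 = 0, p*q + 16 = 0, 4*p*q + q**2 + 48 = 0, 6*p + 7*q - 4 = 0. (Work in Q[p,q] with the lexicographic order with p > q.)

{(-4, 4)}

Compute a lex Gröbner basis by Buchberger's algorithm.
f_1 = -3*p**2 - 2*p*q + p - 3*q + 32, LT = p**2.
f_2 = p*q + 16, LT = p*q.
f_3 = 4*p*q + q**2 + 48, LT = p*q.
f_4 = 6*p + 7*q - 4, LT = p.

S(f_1,f_2): lcm = p**2*q. S = 2/3*p*q**2 - 1/3*p*q - 16*p + q**2 - 32/3*q.
  leading term p*q**2: subtract (2/3*q)·f_2 from 2/3*p*q**2 - 1/3*p*q - 16*p + q**2 - 32/3*q → -1/3*p*q - 16*p + q**2 - 64/3*q
  leading term p*q: subtract (-1/3)·f_2 from -1/3*p*q - 16*p + q**2 - 64/3*q → -16*p + q**2 - 64/3*q + 16/3
  leading term p: subtract (-8/3)·f_4 from -16*p + q**2 - 64/3*q + 16/3 → q**2 - 8/3*q - 16/3
  leading term q**2: no divisor's leading term divides it; move q**2 to the remainder.
  leading term q: no divisor's leading term divides it; move -8/3*q to the remainder.
  leading term 1: no divisor's leading term divides it; move -16/3 to the remainder.
  remainder q**2 - 8/3*q - 16/3 ≠ 0; add h_5 = q**2 - 8/3*q - 16/3 to the basis.

S(f_1,f_3): lcm = p**2*q. S = 5/12*p*q**2 - 1/3*p*q - 12*p + q**2 - 32/3*q.
  leading term p*q**2: subtract (5/12*q)·f_2 from 5/12*p*q**2 - 1/3*p*q - 12*p + q**2 - 32/3*q → -1/3*p*q - 12*p + q**2 - 52/3*q
  leading term p*q: subtract (-1/3)·f_2 from -1/3*p*q - 12*p + q**2 - 52/3*q → -12*p + q**2 - 52/3*q + 16/3
  leading term p: subtract (-2)·f_4 from -12*p + q**2 - 52/3*q + 16/3 → q**2 - 10/3*q - 8/3
  leading term q**2: subtract (1)·h_5 from q**2 - 10/3*q - 8/3 → -2/3*q + 8/3
  leading term q: no divisor's leading term divides it; move -2/3*q to the remainder.
  leading term 1: no divisor's leading term divides it; move 8/3 to the remainder.
  remainder -2/3*q + 8/3 ≠ 0; add h_6 = -2/3*q + 8/3 to the basis.

The other S-polynomials (S(f_1,f_4), S(f_2,f_3), S(f_2,f_4), S(f_3,f_4), S(f_1,h_5), S(f_2,h_5), S(f_3,h_5), S(f_4,h_5), S(f_1,h_6), S(f_2,h_6), S(f_3,h_6), S(f_4,h_6), S(h_5,h_6)) all reduce to 0 modulo the current basis, so we have a Gröbner basis.
Inter-reduce: drop elements whose leading term is divisible by another's, tail-reduce, and make monic.
Reduced Gröbner basis: {p + 4, q - 4}.

Elimination: the polynomial q - 4 lies in the elimination ideal for q, so q ∈ {4}. For each such q, the remaining basis elements (now univariate) give the rest of the solution.
  q = 4: the earlier basis element becomes p + 4 = 0, giving p = -4 — point (-4, 4).
Substituting each solution back into the original system confirms all equations vanish.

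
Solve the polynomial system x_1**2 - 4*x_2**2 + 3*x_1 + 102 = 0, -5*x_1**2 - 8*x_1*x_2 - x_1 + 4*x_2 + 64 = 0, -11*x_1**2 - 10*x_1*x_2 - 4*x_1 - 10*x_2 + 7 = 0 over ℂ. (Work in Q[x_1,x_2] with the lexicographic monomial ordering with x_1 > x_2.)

{(-1, -5)}

Compute a lex Gröbner basis by Buchberger's algorithm.
f_1 = x_1**2 + 3*x_1 - 4*x_2**2 + 102, LT = x_1**2.
f_2 = -5*x_1**2 - 8*x_1*x_2 - x_1 + 4*x_2 + 64, LT = x_1**2.
f_3 = -11*x_1**2 - 10*x_1*x_2 - 4*x_1 - 10*x_2 + 7, LT = x_1**2.

S(f_1,f_2): lcm = x_1**2. S = -8/5*x_1*x_2 + 14/5*x_1 - 4*x_2**2 + 4/5*x_2 + 574/5.
  leading term x_1*x_2: no divisor's leading term divides it; move -8/5*x_1*x_2 to the remainder.
  leading term x_1: no divisor's leading term divides it; move 14/5*x_1 to the remainder.
  leading term x_2**2: no divisor's leading term divides it; move -4*x_2**2 to the remainder.
  leading term x_2: no divisor's leading term divides it; move 4/5*x_2 to the remainder.
  leading term 1: no divisor's leading term divides it; move 574/5 to the remainder.
  remainder -8/5*x_1*x_2 + 14/5*x_1 - 4*x_2**2 + 4/5*x_2 + 574/5 ≠ 0; add h_4 = -8/5*x_1*x_2 + 14/5*x_1 - 4*x_2**2 + 4/5*x_2 + 574/5 to the basis.

S(f_1,f_3): lcm = x_1**2. S = -10/11*x_1*x_2 + 29/11*x_1 - 4*x_2**2 - 10/11*x_2 + 1129/11.
  leading term x_1*x_2: subtract (25/44)·h_4 from -10/11*x_1*x_2 + 29/11*x_1 - 4*x_2**2 - 10/11*x_2 + 1129/11 → 23/22*x_1 - 19/11*x_2**2 - 15/11*x_2 + 823/22
  leading term x_1: no divisor's leading term divides it; move 23/22*x_1 to the remainder.
  leading term x_2**2: no divisor's leading term divides it; move -19/11*x_2**2 to the remainder.
  leading term x_2: no divisor's leading term divides it; move -15/11*x_2 to the remainder.
  leading term 1: no divisor's leading term divides it; move 823/22 to the remainder.
  remainder 23/22*x_1 - 19/11*x_2**2 - 15/11*x_2 + 823/22 ≠ 0; add h_5 = 23/22*x_1 - 19/11*x_2**2 - 15/11*x_2 + 823/22 to the basis.

S(f_1,h_4): lcm = x_1**2*x_2. S = 7/4*x_1**2 - 5/2*x_1*x_2**2 + 7/2*x_1*x_2 + 287/4*x_1 - 4*x_2**3 + 102*x_2.
  leading term x_1**2: subtract (7/4)·f_1 from 7/4*x_1**2 - 5/2*x_1*x_2**2 + 7/2*x_1*x_2 + 287/4*x_1 - 4*x_2**3 + 102*x_2 → -5/2*x_1*x_2**2 + 7/2*x_1*x_2 + 133/2*x_1 - 4*x_2**3 + 7*x_2**2 + 102*x_2 - 357/2
  leading term x_1*x_2**2: subtract (25/16*x_2)·h_4 from -5/2*x_1*x_2**2 + 7/2*x_1*x_2 + 133/2*x_1 - 4*x_2**3 + 7*x_2**2 + 102*x_2 - 357/2 → -7/8*x_1*x_2 + 133/2*x_1 + 9/4*x_2**3 + 23/4*x_2**2 - 619/8*x_2 - 357/2
  leading term x_1*x_2: subtract (35/64)·h_4 from -7/8*x_1*x_2 + 133/2*x_1 + 9/4*x_2**3 + 23/4*x_2**2 - 619/8*x_2 - 357/2 → 2079/32*x_1 + 9/4*x_2**3 + 127/16*x_2**2 - 1245/16*x_2 - 7721/32
  leading term x_1: subtract (22869/368)·h_5 from 2079/32*x_1 + 9/4*x_2**3 + 127/16*x_2**2 - 1245/16*x_2 - 7721/32 → 9/4*x_2**3 + 21211/184*x_2**2 + 1275/184*x_2 - 236075/92
  leading term x_2**3: no divisor's leading term divides it; move 9/4*x_2**3 to the remainder.
  leading term x_2**2: no divisor's leading term divides it; move 21211/184*x_2**2 to the remainder.
  leading term x_2: no divisor's leading term divides it; move 1275/184*x_2 to the remainder.
  leading term 1: no divisor's leading term divides it; move -236075/92 to the remainder.
  remainder 9/4*x_2**3 + 21211/184*x_2**2 + 1275/184*x_2 - 236075/92 ≠ 0; add h_6 = 9/4*x_2**3 + 21211/184*x_2**2 + 1275/184*x_2 - 236075/92 to the basis.

S(f_3,h_4): lcm = x_1**2*x_2. S = 7/4*x_1**2 - 35/22*x_1*x_2**2 + 19/22*x_1*x_2 + 287/4*x_1 + 10/11*x_2**2 - 7/11*x_2.
  leading term x_1**2: subtract (7/4)·f_1 from 7/4*x_1**2 - 35/22*x_1*x_2**2 + 19/22*x_1*x_2 + 287/4*x_1 + 10/11*x_2**2 - 7/11*x_2 → -35/22*x_1*x_2**2 + 19/22*x_1*x_2 + 133/2*x_1 + 87/11*x_2**2 - 7/11*x_2 - 357/2
  leading term x_1*x_2**2: subtract (175/176*x_2)·h_4 from -35/22*x_1*x_2**2 + 19/22*x_1*x_2 + 133/2*x_1 + 87/11*x_2**2 - 7/11*x_2 - 357/2 → -169/88*x_1*x_2 + 133/2*x_1 + 175/44*x_2**3 + 313/44*x_2**2 - 10101/88*x_2 - 357/2
  leading term x_1*x_2: subtract (845/704)·h_4 from -169/88*x_1*x_2 + 133/2*x_1 + 175/44*x_2**3 + 313/44*x_2**2 - 10101/88*x_2 - 357/2 → 22225/352*x_1 + 175/44*x_2**3 + 2097/176*x_2**2 - 20371/176*x_2 - 111335/352
  leading term x_1: subtract (22225/368)·h_5 from 22225/352*x_1 + 175/44*x_2**3 + 2097/176*x_2**2 - 20371/176*x_2 - 111335/352 → 175/44*x_2**3 + 235253/2024*x_2**2 - 67579/2024*x_2 - 2606485/1012
  leading term x_2**3: subtract (175/99)·h_6 from 175/44*x_2**3 + 235253/2024*x_2**2 - 67579/2024*x_2 - 2606485/1012 → -18121/207*x_2**2 - 3149/69*x_2 + 405790/207
  leading term x_2**2: no divisor's leading term divides it; move -18121/207*x_2**2 to the remainder.
  leading term x_2: no divisor's leading term divides it; move -3149/69*x_2 to the remainder.
  leading term 1: no divisor's leading term divides it; move 405790/207 to the remainder.
  remainder -18121/207*x_2**2 - 3149/69*x_2 + 405790/207 ≠ 0; add h_7 = -18121/207*x_2**2 - 3149/69*x_2 + 405790/207 to the basis.

S(f_1,h_5): lcm = x_1**2. S = 38/23*x_1*x_2**2 + 30/23*x_1*x_2 - 754/23*x_1 - 4*x_2**2 + 102.
  leading term x_1*x_2**2: subtract (-95/92*x_2)·h_4 from 38/23*x_1*x_2**2 + 30/23*x_1*x_2 - 754/23*x_1 - 4*x_2**2 + 102 → 193/46*x_1*x_2 - 754/23*x_1 - 95/23*x_2**3 - 73/23*x_2**2 + 5453/46*x_2 + 102
  leading term x_1*x_2: subtract (-965/368)·h_4 from 193/46*x_1*x_2 - 754/23*x_1 - 95/23*x_2**3 - 73/23*x_2**2 + 5453/46*x_2 + 102 → -4681/184*x_1 - 95/23*x_2**3 - 1257/92*x_2**2 + 11099/92*x_2 + 74159/184
  leading term x_1: subtract (-51491/2116)·h_5 from -4681/184*x_1 - 95/23*x_2**3 - 1257/92*x_2**2 + 11099/92*x_2 + 74159/184 → -95/23*x_2**3 - 58925/1058*x_2**2 + 92531/1058*x_2 + 694765/529
  leading term x_2**3: subtract (-380/207)·h_6 from -95/23*x_2**3 - 58925/1058*x_2**2 + 92531/1058*x_2 + 694765/529 → 742360/4761*x_2**2 + 158984/1587*x_2 - 16174240/4761
  leading term x_2**2: subtract (-742360/416783)·h_7 from 742360/4761*x_2**2 + 158984/1587*x_2 - 16174240/4761 → 7873296/416783*x_2 + 39366480/416783
  leading term x_2: no divisor's leading term divides it; move 7873296/416783*x_2 to the remainder.
  leading term 1: no divisor's leading term divides it; move 39366480/416783 to the remainder.
  remainder 7873296/416783*x_2 + 39366480/416783 ≠ 0; add h_8 = 7873296/416783*x_2 + 39366480/416783 to the basis.

The other S-polynomials (S(f_2,f_3), S(f_2,h_4), S(f_2,h_5), S(f_3,h_5), S(h_4,h_5), S(f_1,h_6), S(f_2,h_6), S(f_3,h_6), S(h_4,h_6), S(h_5,h_6), S(f_1,h_7), S(f_2,h_7), S(f_3,h_7), S(h_4,h_7), S(h_5,h_7), S(h_6,h_7), S(f_1,h_8), S(f_2,h_8), S(f_3,h_8), S(h_4,h_8), S(h_5,h_8), S(h_6,h_8), S(h_7,h_8)) all reduce to 0 modulo the current basis, so we have a Gröbner basis.
Inter-reduce: drop elements whose leading term is divisible by another's, tail-reduce, and make monic.
Reduced Gröbner basis: {x_1 + 1, x_2 + 5}.

Elimination: the polynomial x_2 + 5 lies in the elimination ideal for x_2, so x_2 ∈ {-5}. For each such x_2, the remaining basis elements (now univariate) give the rest of the solution.
  x_2 = -5: the earlier basis element becomes x_1 + 1 = 0, giving x_1 = -1 — point (-1, -5).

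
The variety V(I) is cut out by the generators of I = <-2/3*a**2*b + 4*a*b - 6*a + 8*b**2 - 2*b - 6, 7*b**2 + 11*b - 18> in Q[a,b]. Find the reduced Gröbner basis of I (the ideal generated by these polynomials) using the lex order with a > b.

G = {a**2 + 7/2*a*b - 1/2*a - 17/2*b + 17/2, b**2 + 11/7*b - 18/7}

Buchberger's algorithm terminates because the ascending chain of leading-term ideals stabilizes.

f_1 = -2/3*a**2*b + 4*a*b - 6*a + 8*b**2 - 2*b - 6, LT = a**2*b.
f_2 = 7*b**2 + 11*b - 18, LT = b**2.

S(f_1,f_2): lcm = a**2*b**2. S = -11/7*a**2*b + 18/7*a**2 - 6*a*b**2 + 9*a*b - 12*b**3 + 3*b**2 + 9*b.
  reduce S modulo (f_1, f_2):
  remainder 18/7*a**2 + 9*a*b - 9/7*a - 153/7*b + 153/7 ≠ 0; add g_3 = 18/7*a**2 + 9*a*b - 9/7*a - 153/7*b + 153/7 to the basis.

The other S-polynomials (S(f_1,g_3), S(f_2,g_3)) all reduce to 0 modulo the current basis, so we have a Gröbner basis.
Inter-reduce: drop elements whose leading term is divisible by another's, tail-reduce, and make monic.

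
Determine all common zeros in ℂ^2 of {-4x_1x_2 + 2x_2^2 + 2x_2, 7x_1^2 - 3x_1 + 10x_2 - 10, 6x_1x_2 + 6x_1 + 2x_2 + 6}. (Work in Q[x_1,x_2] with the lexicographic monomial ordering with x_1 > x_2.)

{(-1, 0)}

Compute a lex Gröbner basis by Buchberger's algorithm.
f_1 = -4x_1x_2 + 2x_2^2 + 2x_2, LT = x_1x_2.
f_2 = 7x_1^2 - 3x_1 + 10x_2 - 10, LT = x_1^2.
f_3 = 6x_1x_2 + 6x_1 + 2x_2 + 6, LT = x_1x_2.

S(f_1,f_2): lcm = x_1^2x_2. S = -1/2x_1x_2^2 - 1/14x_1x_2 - 10/7x_2^2 + 10/7x_2.
  reduce S modulo (f_1, f_2, f_3):
  remainder -1/4x_2^3 - 12/7x_2^2 + 39/28x_2 ≠ 0; add h_4 = -1/4x_2^3 - 12/7x_2^2 + 39/28x_2 to the basis.

S(f_1,f_3): lcm = x_1x_2. S = -x_1 - 1/2x_2^2 - 5/6x_2 - 1.
  reduce S modulo (f_1, f_2, f_3, h_4):
  remainder -x_1 - 1/2x_2^2 - 5/6x_2 - 1 ≠ 0; add h_5 = -x_1 - 1/2x_2^2 - 5/6x_2 - 1 to the basis.

S(f_2,f_3): lcm = x_1^2x_2. S = -x_1^2 - 16/21x_1x_2 - x_1 + 10/7x_2^2 - 10/7x_2.
  reduce S modulo (f_1, f_2, f_3, h_4, h_5):
  remainder 37/21x_2^2 + 17/21x_2 ≠ 0; add h_6 = 37/21x_2^2 + 17/21x_2 to the basis.

S(f_3,h_4): lcm = x_1x_2^3. S = -41/7x_1x_2^2 + 39/7x_1x_2 + 1/3x_2^3 + x_2^2.
  reduce S modulo (f_1, f_2, f_3, h_4, h_5, h_6):
  remainder -36702/1813x_2 ≠ 0; add h_7 = -36702/1813x_2 to the basis.

The other S-polynomials (S(f_1,h_4), S(f_2,h_4), S(f_1,h_5), S(f_2,h_5), S(f_3,h_5), S(h_4,h_5), S(f_1,h_6), S(f_2,h_6), S(f_3,h_6), S(h_4,h_6), S(h_5,h_6), S(f_1,h_7), S(f_2,h_7), S(f_3,h_7), S(h_4,h_7), S(h_5,h_7), S(h_6,h_7)) all reduce to 0 modulo the current basis, so we have a Gröbner basis.
Inter-reduce: drop elements whose leading term is divisible by another's, tail-reduce, and make monic.
Reduced Gröbner basis: {x_1 + 1, x_2}.

A lex Gröbner basis eliminates variables successively. Here x_2 depends only on x_2, with roots {0}; lifting each root through the earlier basis elements recovers the full solutions.
  x_2 = 0: the earlier basis element becomes x_1 + 1 = 0, giving x_1 = -1 — point (-1, 0).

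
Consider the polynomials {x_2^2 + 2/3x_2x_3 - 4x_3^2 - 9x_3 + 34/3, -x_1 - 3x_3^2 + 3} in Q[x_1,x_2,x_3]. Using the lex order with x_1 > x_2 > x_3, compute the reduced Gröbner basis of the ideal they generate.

f_1 = x_2^2 + 2/3x_2x_3 - 4x_3^2 - 9x_3 + 34/3, LT = x_2^2.
f_2 = -x_1 - 3x_3^2 + 3, LT = x_1.

The S-polynomials (S(f_1,f_2)) all reduce to 0 modulo the current basis, so we have a Gröbner basis.

G = {x_1 + 3x_3^2 - 3, x_2^2 + 2/3x_2x_3 - 4x_3^2 - 9x_3 + 34/3}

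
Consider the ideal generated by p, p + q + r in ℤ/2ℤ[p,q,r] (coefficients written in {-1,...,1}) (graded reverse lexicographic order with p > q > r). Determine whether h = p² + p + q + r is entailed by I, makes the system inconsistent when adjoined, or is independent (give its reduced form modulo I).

First compute the reduced Gröbner basis of I by Buchberger's algorithm.
f_1 = p, LT = p.
f_2 = p + q + r, LT = p.

S(f_1,f_2): lcm = p. S = q + r.
  reduce S modulo (f_1, f_2):
  remainder q + r ≠ 0; add k_3 = q + r to the basis.

The other S-polynomials (S(f_1,k_3), S(f_2,k_3)) all reduce to 0 modulo the current basis, so we have a Gröbner basis.
Inter-reduce: drop elements whose leading term is divisible by another's, tail-reduce, and make monic.
Reduced Gröbner basis: {p, q + r}.
Label its elements g_1 = p, g_2 = q + r.

Reduce h = p² + p + q + r modulo G:
  leading term p²: subtract (p)·g_1 from p² + p + q + r → p + q + r
  leading term p: subtract (1)·g_1 from p + q + r → q + r
  leading term q: subtract (1)·g_2 from q + r → 0
  normal form = 0.
Since the normal form is 0, h ∈ I.

p² + p + q + r lies in I (it reduces to 0).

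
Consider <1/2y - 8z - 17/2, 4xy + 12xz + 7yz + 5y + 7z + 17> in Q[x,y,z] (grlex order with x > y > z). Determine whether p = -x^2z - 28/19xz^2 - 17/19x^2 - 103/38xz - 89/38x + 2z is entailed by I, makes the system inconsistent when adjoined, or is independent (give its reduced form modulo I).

First compute the reduced Gröbner basis of I by Buchberger's algorithm.
f_1 = 1/2y - 8z - 17/2, LT = y.
f_2 = 4xy + 12xz + 7yz + 5y + 7z + 17, LT = xy.

S(f_1,f_2): lcm = xy. S = -19xz - 7/4yz - 17x - 5/4y - 7/4z - 17/4.
  leading term xz: no divisor's leading term divides it; move -19xz to the remainder.
  leading term yz: subtract (-7/2z)·f_1 from -7/4yz - 17x - 5/4y - 7/4z - 17/4 → -28z^2 - 17x - 5/4y - 63/2z - 17/4
  leading term z^2: no divisor's leading term divides it; move -28z^2 to the remainder.
  leading term x: no divisor's leading term divides it; move -17x to the remainder.
  leading term y: subtract (-5/2)·f_1 from -5/4y - 63/2z - 17/4 → -103/2z - 51/2
  leading term z: no divisor's leading term divides it; move -103/2z to the remainder.
  leading term 1: no divisor's leading term divides it; move -51/2 to the remainder.
  remainder -19xz - 28z^2 - 17x - 103/2z - 51/2 ≠ 0; add h_3 = -19xz - 28z^2 - 17x - 103/2z - 51/2 to the basis.

The other S-polynomials (S(f_1,h_3), S(f_2,h_3)) all reduce to 0 modulo the current basis, so we have a Gröbner basis.
Inter-reduce: drop elements whose leading term is divisible by another's, tail-reduce, and make monic.
Reduced Gröbner basis: {xz + 28/19z^2 + 17/19x + 103/38z + 51/38, y - 16z - 17}.
Label its elements g_1 = xz + 28/19z^2 + 17/19x + 103/38z + 51/38, g_2 = y - 16z - 17.

Reduce p = -x^2z - 28/19xz^2 - 17/19x^2 - 103/38xz - 89/38x + 2z modulo G:
  leading term x^2z: subtract (-x)·g_1 from -x^2z - 28/19xz^2 - 17/19x^2 - 103/38xz - 89/38x + 2z → -x + 2z
  leading term x: no divisor's leading term divides it; move -x to the remainder.
  leading term z: no divisor's leading term divides it; move 2z to the remainder.
  normal form = -x + 2z.
The normal form is nonzero, so p ∉ I. Since p minus its normal form lies in I, I + (p) = I + (r) where r = -x + 2z; decide whether this ideal is the whole ring.
Run Buchberger on G together with r (pairs among the g_i already reduce to 0 since G is a Gröbner basis):
g_1 = xz + 28/19z^2 + 17/19x + 103/38z + 51/38, LT = xz.
g_2 = y - 16z - 17, LT = y.
r = -x + 2z, LT = x.

S(g_1,r): lcm = xz. S = 66/19z^2 + 17/19x + 103/38z + 51/38.
  leading term z^2: no divisor's leading term divides it; move 66/19z^2 to the remainder.
  leading term x: subtract (-17/19)·r from 17/19x + 103/38z + 51/38 → 9/2z + 51/38
  leading term z: no divisor's leading term divides it; move 9/2z to the remainder.
  leading term 1: no divisor's leading term divides it; move 51/38 to the remainder.
  remainder 66/19z^2 + 9/2z + 51/38 ≠ 0; add m_4 = 66/19z^2 + 9/2z + 51/38 to the basis.

The other S-polynomials (S(g_1,g_2), S(g_2,r), S(g_1,m_4), S(g_2,m_4), S(r,m_4)) all reduce to 0 modulo the current basis, so we have a Gröbner basis.
Inter-reduce: drop elements whose leading term is divisible by another's, tail-reduce, and make monic.
Reduced Gröbner basis: {z^2 + 57/44z + 17/44, x - 2z, y - 16z - 17}.
The reduced Gröbner basis of I + (p) is {z^2 + 57/44z + 17/44, x - 2z, y - 16z - 17} ≠ {1}, a proper ideal, so the enlarged system stays consistent: p is independent of I, with normal form -x + 2z.

-x^2z - 28/19xz^2 - 17/19x^2 - 103/38xz - 89/38x + 2z is independent of I; its normal form modulo I is -x + 2z.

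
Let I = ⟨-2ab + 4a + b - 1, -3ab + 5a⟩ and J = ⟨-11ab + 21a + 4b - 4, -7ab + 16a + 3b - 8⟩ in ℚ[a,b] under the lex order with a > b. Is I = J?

Two ideals are equal iff their reduced Gröbner bases coincide (the reduced basis is unique for a fixed ordering).
Buchberger on the first generating set:
f_1 = -2ab + 4a + b - 1, LT = ab.
f_2 = -3ab + 5a, LT = ab.

S(f_1,f_2): lcm = ab. S = -⅓a - ½b + ½.
  leading term a: no divisor's leading term divides it; move -⅓a to the remainder.
  leading term b: no divisor's leading term divides it; move -½b to the remainder.
  leading term 1: no divisor's leading term divides it; move ½ to the remainder.
  remainder -⅓a - ½b + ½ ≠ 0; add g_3 = -⅓a - ½b + ½ to the basis.

S(f_1,g_3): lcm = ab. S = -2a - 3/2b² + b + ½.
  leading term a: subtract (6)·g_3 from -2a - 3/2b² + b + ½ → -3/2b² + 4b - 5/2
  leading term b²: no divisor's leading term divides it; move -3/2b² to the remainder.
  leading term b: no divisor's leading term divides it; move 4b to the remainder.
  leading term 1: no divisor's leading term divides it; move -5/2 to the remainder.
  remainder -3/2b² + 4b - 5/2 ≠ 0; add g_4 = -3/2b² + 4b - 5/2 to the basis.

The other S-polynomials (S(f_2,g_3), S(f_1,g_4), S(f_2,g_4), S(g_3,g_4)) all reduce to 0 modulo the current basis, so we have a Gröbner basis.
Inter-reduce: drop elements whose leading term is divisible by another's, tail-reduce, and make monic.
Reduced Gröbner basis: {a + 3/2b - 3/2, b² - 8/3b + 5/3}.

Buchberger on the second generating set:
h_1 = -11ab + 21a + 4b - 4, LT = ab.
h_2 = -7ab + 16a + 3b - 8, LT = ab.

S(h_1,h_2): lcm = ab. S = 29/77a + 5/77b - 60/77.
  leading term a: no divisor's leading term divides it; move 29/77a to the remainder.
  leading term b: no divisor's leading term divides it; move 5/77b to the remainder.
  leading term 1: no divisor's leading term divides it; move -60/77 to the remainder.
  remainder 29/77a + 5/77b - 60/77 ≠ 0; add k_3 = 29/77a + 5/77b - 60/77 to the basis.

S(h_1,k_3): lcm = ab. S = -21/11a - 5/29b² + 544/319b + 4/11.
  leading term a: subtract (-147/29)·k_3 from -21/11a - 5/29b² + 544/319b + 4/11 → -5/29b² + 59/29b - 104/29
  leading term b²: no divisor's leading term divides it; move -5/29b² to the remainder.
  leading term b: no divisor's leading term divides it; move 59/29b to the remainder.
  leading term 1: no divisor's leading term divides it; move -104/29 to the remainder.
  remainder -5/29b² + 59/29b - 104/29 ≠ 0; add k_4 = -5/29b² + 59/29b - 104/29 to the basis.

The other S-polynomials (S(h_2,k_3), S(h_1,k_4), S(h_2,k_4), S(k_3,k_4)) all reduce to 0 modulo the current basis, so we have a Gröbner basis.
Inter-reduce: drop elements whose leading term is divisible by another's, tail-reduce, and make monic.
Reduced Gröbner basis: {a + 5/29b - 60/29, b² - 59/5b + 104/5}.

The bases are distinct; the ideals are different.

No, the ideals differ.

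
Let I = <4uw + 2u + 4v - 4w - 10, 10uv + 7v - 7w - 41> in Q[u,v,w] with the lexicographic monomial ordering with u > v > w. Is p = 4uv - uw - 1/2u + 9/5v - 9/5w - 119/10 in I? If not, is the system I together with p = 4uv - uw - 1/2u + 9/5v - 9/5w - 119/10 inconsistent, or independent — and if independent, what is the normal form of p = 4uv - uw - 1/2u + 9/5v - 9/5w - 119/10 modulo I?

First compute the reduced Gröbner basis of I by Buchberger's algorithm.
f_1 = 4uw + 2u + 4v - 4w - 10, LT = uw.
f_2 = 10uv + 7v - 7w - 41, LT = uv.

S(f_1,f_2): lcm = uvw. S = 1/2uv + v^2 - 17/10vw - 5/2v + 7/10w^2 + 41/10w.
  leading term uv: subtract (1/20)·f_2 from 1/2uv + v^2 - 17/10vw - 5/2v + 7/10w^2 + 41/10w → v^2 - 17/10vw - 57/20v + 7/10w^2 + 89/20w + 41/20
  leading term v^2: no divisor's leading term divides it; move v^2 to the remainder.
  leading term vw: no divisor's leading term divides it; move -17/10vw to the remainder.
  leading term v: no divisor's leading term divides it; move -57/20v to the remainder.
  leading term w^2: no divisor's leading term divides it; move 7/10w^2 to the remainder.
  leading term w: no divisor's leading term divides it; move 89/20w to the remainder.
  leading term 1: no divisor's leading term divides it; move 41/20 to the remainder.
  remainder v^2 - 17/10vw - 57/20v + 7/10w^2 + 89/20w + 41/20 ≠ 0; add h_3 = v^2 - 17/10vw - 57/20v + 7/10w^2 + 89/20w + 41/20 to the basis.

The other S-polynomials (S(f_1,h_3), S(f_2,h_3)) all reduce to 0 modulo the current basis, so we have a Gröbner basis.
Inter-reduce: drop elements whose leading term is divisible by another's, tail-reduce, and make monic.
Reduced Gröbner basis: {uv + 7/10v - 7/10w - 41/10, uw + 1/2u + v - w - 5/2, v^2 - 17/10vw - 57/20v + 7/10w^2 + 89/20w + 41/20}.
Label its elements g_1 = uv + 7/10v - 7/10w - 41/10, g_2 = uw + 1/2u + v - w - 5/2, g_3 = v^2 - 17/10vw - 57/20v + 7/10w^2 + 89/20w + 41/20.

Reduce p = 4uv - uw - 1/2u + 9/5v - 9/5w - 119/10 modulo G:
  leading term uv: subtract (4)·g_1 from 4uv - uw - 1/2u + 9/5v - 9/5w - 119/10 → -uw - 1/2u - v + w + 9/2
  leading term uw: subtract (-1)·g_2 from -uw - 1/2u - v + w + 9/2 → 2
  leading term 1: no divisor's leading term divides it; move 2 to the remainder.
  normal form = 2.
The normal form is nonzero, so p ∉ I. Since p minus its normal form lies in I, I + (p) = I + (r) where r = 2; decide whether this ideal is the whole ring.
Here r = 2 is a nonzero constant, hence a unit: 1 ∈ I + (p), the Gröbner basis of I + (p) is {1}, and the enlarged system has no common solution — adjoining p is inconsistent.

Adjoining 4uv - uw - 1/2u + 9/5v - 9/5w - 119/10 makes the ideal the whole ring: the system is inconsistent.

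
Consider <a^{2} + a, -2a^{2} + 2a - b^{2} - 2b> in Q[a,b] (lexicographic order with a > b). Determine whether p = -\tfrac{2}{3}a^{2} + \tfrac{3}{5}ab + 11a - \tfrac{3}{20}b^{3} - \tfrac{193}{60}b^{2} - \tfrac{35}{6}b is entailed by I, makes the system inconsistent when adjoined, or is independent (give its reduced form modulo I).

-\tfrac{2}{3}a^{2} + \tfrac{3}{5}ab + 11a - \tfrac{3}{20}b^{3} - \tfrac{193}{60}b^{2} - \tfrac{35}{6}b lies in I (it reduces to 0).

First compute the reduced Gröbner basis of I by Buchberger's algorithm.
f_1 = a^{2} + a, LT = a^{2}.
f_2 = -2a^{2} + 2a - b^{2} - 2b, LT = a^{2}.

S(f_1,f_2): lcm = a^{2}. S = 2a - \tfrac{1}{2}b^{2} - b.
  leading term a: no divisor's leading term divides it; move 2a to the remainder.
  leading term b^{2}: no divisor's leading term divides it; move -\tfrac{1}{2}b^{2} to the remainder.
  leading term b: no divisor's leading term divides it; move -b to the remainder.
  remainder 2a - \tfrac{1}{2}b^{2} - b ≠ 0; add h_3 = 2a - \tfrac{1}{2}b^{2} - b to the basis.

S(f_1,h_3): lcm = a^{2}. S = \tfrac{1}{4}ab^{2} + \tfrac{1}{2}ab + a.
  leading term ab^{2}: subtract (\tfrac{1}{8}b^{2})·h_3 from \tfrac{1}{4}ab^{2} + \tfrac{1}{2}ab + a → \tfrac{1}{2}ab + a + \tfrac{1}{16}b^{4} + \tfrac{1}{8}b^{3}
  leading term ab: subtract (\tfrac{1}{4}b)·h_3 from \tfrac{1}{2}ab + a + \tfrac{1}{16}b^{4} + \tfrac{1}{8}b^{3} → a + \tfrac{1}{16}b^{4} + \tfrac{1}{4}b^{3} + \tfrac{1}{4}b^{2}
  leading term a: subtract (\tfrac{1}{2})·h_3 from a + \tfrac{1}{16}b^{4} + \tfrac{1}{4}b^{3} + \tfrac{1}{4}b^{2} → \tfrac{1}{16}b^{4} + \tfrac{1}{4}b^{3} + \tfrac{1}{2}b^{2} + \tfrac{1}{2}b
  leading term b^{4}: no divisor's leading term divides it; move \tfrac{1}{16}b^{4} to the remainder.
  leading term b^{3}: no divisor's leading term divides it; move \tfrac{1}{4}b^{3} to the remainder.
  leading term b^{2}: no divisor's leading term divides it; move \tfrac{1}{2}b^{2} to the remainder.
  leading term b: no divisor's leading term divides it; move \tfrac{1}{2}b to the remainder.
  remainder \tfrac{1}{16}b^{4} + \tfrac{1}{4}b^{3} + \tfrac{1}{2}b^{2} + \tfrac{1}{2}b ≠ 0; add h_4 = \tfrac{1}{16}b^{4} + \tfrac{1}{4}b^{3} + \tfrac{1}{2}b^{2} + \tfrac{1}{2}b to the basis.

The other S-polynomials (S(f_2,h_3), S(f_1,h_4), S(f_2,h_4), S(h_3,h_4)) all reduce to 0 modulo the current basis, so we have a Gröbner basis.
Inter-reduce: drop elements whose leading term is divisible by another's, tail-reduce, and make monic.
Reduced Gröbner basis: {a - \tfrac{1}{4}b^{2} - \tfrac{1}{2}b, b^{4} + 4b^{3} + 8b^{2} + 8b}.
Label its elements g_1 = a - \tfrac{1}{4}b^{2} - \tfrac{1}{2}b, g_2 = b^{4} + 4b^{3} + 8b^{2} + 8b.

Reduce p = -\tfrac{2}{3}a^{2} + \tfrac{3}{5}ab + 11a - \tfrac{3}{20}b^{3} - \tfrac{193}{60}b^{2} - \tfrac{35}{6}b modulo G:
  leading term a^{2}: subtract (-\tfrac{2}{3}a)·g_1 from -\tfrac{2}{3}a^{2} + \tfrac{3}{5}ab + 11a - \tfrac{3}{20}b^{3} - \tfrac{193}{60}b^{2} - \tfrac{35}{6}b → -\tfrac{1}{6}ab^{2} + \tfrac{4}{15}ab + 11a - \tfrac{3}{20}b^{3} - \tfrac{193}{60}b^{2} - \tfrac{35}{6}b
  leading term ab^{2}: subtract (-\tfrac{1}{6}b^{2})·g_1 from -\tfrac{1}{6}ab^{2} + \tfrac{4}{15}ab + 11a - \tfrac{3}{20}b^{3} - \tfrac{193}{60}b^{2} - \tfrac{35}{6}b → \tfrac{4}{15}ab + 11a - \tfrac{1}{24}b^{4} - \tfrac{7}{30}b^{3} - \tfrac{193}{60}b^{2} - \tfrac{35}{6}b
  leading term ab: subtract (\tfrac{4}{15}b)·g_1 from \tfrac{4}{15}ab + 11a - \tfrac{1}{24}b^{4} - \tfrac{7}{30}b^{3} - \tfrac{193}{60}b^{2} - \tfrac{35}{6}b → 11a - \tfrac{1}{24}b^{4} - \tfrac{1}{6}b^{3} - \tfrac{37}{12}b^{2} - \tfrac{35}{6}b
  leading term a: subtract (11)·g_1 from 11a - \tfrac{1}{24}b^{4} - \tfrac{1}{6}b^{3} - \tfrac{37}{12}b^{2} - \tfrac{35}{6}b → -\tfrac{1}{24}b^{4} - \tfrac{1}{6}b^{3} - \tfrac{1}{3}b^{2} - \tfrac{1}{3}b
  leading term b^{4}: subtract (-\tfrac{1}{24})·g_2 from -\tfrac{1}{24}b^{4} - \tfrac{1}{6}b^{3} - \tfrac{1}{3}b^{2} - \tfrac{1}{3}b → 0
  normal form = 0.
Since the normal form is 0, p ∈ I.

The remainder on division by a Gröbner basis is unique — it is the normal form.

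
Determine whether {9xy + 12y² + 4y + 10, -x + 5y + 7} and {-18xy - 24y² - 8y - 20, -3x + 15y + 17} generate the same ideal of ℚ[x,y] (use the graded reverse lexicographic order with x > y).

No, the ideals differ.

For a fixed monomial order, each ideal has a unique reduced Gröbner basis; comparing bases decides equality.
Buchberger on the first generating set:
f_1 = 9xy + 12y² + 4y + 10, LT = xy.
f_2 = -x + 5y + 7, LT = x.

S(f_1,f_2): lcm = xy. S = 19/3y² + 67/9y + 10/9.
  reduce S modulo (f_1, f_2):
  remainder 19/3y² + 67/9y + 10/9 ≠ 0; add g_3 = 19/3y² + 67/9y + 10/9 to the basis.

The other S-polynomials (S(f_1,g_3), S(f_2,g_3)) all reduce to 0 modulo the current basis, so we have a Gröbner basis.
Inter-reduce: drop elements whose leading term is divisible by another's, tail-reduce, and make monic.
Reduced Gröbner basis: {y² + 67/57y + 10/57, x - 5y - 7}.

Buchberger on the second generating set:
h_1 = -18xy - 24y² - 8y - 20, LT = xy.
h_2 = -3x + 15y + 17, LT = x.

S(h_1,h_2): lcm = xy. S = 19/3y² + 55/9y + 10/9.
  reduce S modulo (h_1, h_2):
  remainder 19/3y² + 55/9y + 10/9 ≠ 0; add k_3 = 19/3y² + 55/9y + 10/9 to the basis.

The other S-polynomials (S(h_1,k_3), S(h_2,k_3)) all reduce to 0 modulo the current basis, so we have a Gröbner basis.
Inter-reduce: drop elements whose leading term is divisible by another's, tail-reduce, and make monic.
Reduced Gröbner basis: {y² + 55/57y + 10/57, x - 5y - 17/3}.

Since the reduced bases disagree, the two ideals are not the same.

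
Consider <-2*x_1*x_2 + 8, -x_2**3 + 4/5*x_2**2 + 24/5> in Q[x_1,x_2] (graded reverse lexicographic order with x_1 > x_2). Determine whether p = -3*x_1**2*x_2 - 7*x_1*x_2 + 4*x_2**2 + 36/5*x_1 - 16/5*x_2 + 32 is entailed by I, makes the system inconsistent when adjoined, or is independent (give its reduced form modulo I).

First compute the reduced Gröbner basis of I by Buchberger's algorithm.
f_1 = -2*x_1*x_2 + 8, LT = x_1*x_2.
f_2 = -x_2**3 + 4/5*x_2**2 + 24/5, LT = x_2**3.

S(f_1,f_2): lcm = x_1*x_2**3. S = 4/5*x_1*x_2**2 - 4*x_2**2 + 24/5*x_1.
  leading term x_1*x_2**2: subtract (-2/5*x_2)·f_1 from 4/5*x_1*x_2**2 - 4*x_2**2 + 24/5*x_1 → -4*x_2**2 + 24/5*x_1 + 16/5*x_2
  leading term x_2**2: no divisor's leading term divides it; move -4*x_2**2 to the remainder.
  leading term x_1: no divisor's leading term divides it; move 24/5*x_1 to the remainder.
  leading term x_2: no divisor's leading term divides it; move 16/5*x_2 to the remainder.
  remainder -4*x_2**2 + 24/5*x_1 + 16/5*x_2 ≠ 0; add h_3 = -4*x_2**2 + 24/5*x_1 + 16/5*x_2 to the basis.

S(f_1,h_3): lcm = x_1*x_2**2. S = 6/5*x_1**2 + 4/5*x_1*x_2 - 4*x_2.
  leading term x_1**2: no divisor's leading term divides it; move 6/5*x_1**2 to the remainder.
  leading term x_1*x_2: subtract (-2/5)·f_1 from 4/5*x_1*x_2 - 4*x_2 → -4*x_2 + 16/5
  leading term x_2: no divisor's leading term divides it; move -4*x_2 to the remainder.
  leading term 1: no divisor's leading term divides it; move 16/5 to the remainder.
  remainder 6/5*x_1**2 - 4*x_2 + 16/5 ≠ 0; add h_4 = 6/5*x_1**2 - 4*x_2 + 16/5 to the basis.

S(f_2,h_3): lcm = x_2**3. S = 6/5*x_1*x_2 - 24/5.
  leading term x_1*x_2: subtract (-3/5)·f_1 from 6/5*x_1*x_2 - 24/5 → 0
  remainder 0.

S(f_1,h_4): lcm = x_1**2*x_2. S = 10/3*x_2**2 - 4*x_1 - 8/3*x_2.
  leading term x_2**2: subtract (-5/6)·h_3 from 10/3*x_2**2 - 4*x_1 - 8/3*x_2 → 0
  remainder 0.

S(f_2,h_4): leading monomials are coprime, so the S-polynomial reduces to 0 (Buchberger's first criterion).
S(h_3,h_4): leading monomials are coprime, so the S-polynomial reduces to 0 (Buchberger's first criterion).
Every S-polynomial of the final basis reduces to 0, so we have a Gröbner basis.
Inter-reduce: drop elements whose leading term is divisible by another's, tail-reduce, and make monic.
Reduced Gröbner basis: {x_1**2 - 10/3*x_2 + 8/3, x_1*x_2 - 4, x_2**2 - 6/5*x_1 - 4/5*x_2}.
Label its elements g_1 = x_1**2 - 10/3*x_2 + 8/3, g_2 = x_1*x_2 - 4, g_3 = x_2**2 - 6/5*x_1 - 4/5*x_2.

Reduce p = -3*x_1**2*x_2 - 7*x_1*x_2 + 4*x_2**2 + 36/5*x_1 - 16/5*x_2 + 32 modulo G:
  leading term x_1**2*x_2: subtract (-3*x_2)·g_1 from -3*x_1**2*x_2 - 7*x_1*x_2 + 4*x_2**2 + 36/5*x_1 - 16/5*x_2 + 32 → -7*x_1*x_2 - 6*x_2**2 + 36/5*x_1 + 24/5*x_2 + 32
  leading term x_1*x_2: subtract (-7)·g_2 from -7*x_1*x_2 - 6*x_2**2 + 36/5*x_1 + 24/5*x_2 + 32 → -6*x_2**2 + 36/5*x_1 + 24/5*x_2 + 4
  leading term x_2**2: subtract (-6)·g_3 from -6*x_2**2 + 36/5*x_1 + 24/5*x_2 + 4 → 4
  leading term 1: no divisor's leading term divides it; move 4 to the remainder.
  normal form = 4.
The normal form is nonzero, so p ∉ I. Since p minus its normal form lies in I, I + (p) = I + (r) where r = 4; decide whether this ideal is the whole ring.
Here r = 4 is a nonzero constant, hence a unit: 1 ∈ I + (p), the Gröbner basis of I + (p) is {1}, and the enlarged system has no common solution — adjoining p is inconsistent.

Adjoining -3*x_1**2*x_2 - 7*x_1*x_2 + 4*x_2**2 + 36/5*x_1 - 16/5*x_2 + 32 makes the ideal the whole ring: the system is inconsistent.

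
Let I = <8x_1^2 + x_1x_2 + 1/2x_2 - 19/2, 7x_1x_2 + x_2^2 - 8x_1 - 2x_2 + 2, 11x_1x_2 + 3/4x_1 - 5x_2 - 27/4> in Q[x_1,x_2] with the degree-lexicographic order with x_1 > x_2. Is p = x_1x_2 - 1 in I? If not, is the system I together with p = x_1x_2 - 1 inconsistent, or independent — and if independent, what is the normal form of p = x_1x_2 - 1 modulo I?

x_1x_2 - 1 lies in I (it reduces to 0).

First compute the reduced Gröbner basis of I by Buchberger's algorithm.
f_1 = 8x_1^2 + x_1x_2 + 1/2x_2 - 19/2, LT = x_1^2.
f_2 = 7x_1x_2 + x_2^2 - 8x_1 - 2x_2 + 2, LT = x_1x_2.
f_3 = 11x_1x_2 + 3/4x_1 - 5x_2 - 27/4, LT = x_1x_2.

S(f_1,f_2): lcm = x_1^2x_2. S = -1/56x_1x_2^2 + 8/7x_1^2 + 2/7x_1x_2 + 1/16x_2^2 - 2/7x_1 - 19/16x_2.
  reduce S modulo (f_1, f_2, f_3):
  remainder 1/392x_2^3 + 219/5488x_2^2 - 50/343x_1 - 6689/5488x_2 + 907/686 ≠ 0; add h_4 = 1/392x_2^3 + 219/5488x_2^2 - 50/343x_1 - 6689/5488x_2 + 907/686 to the basis.

S(f_1,f_3): lcm = x_1^2x_2. S = 1/8x_1x_2^2 - 3/44x_1^2 + 5/11x_1x_2 + 1/16x_2^2 + 27/44x_1 - 19/16x_2.
  reduce S modulo (f_1, f_2, f_3, h_4):
  remainder 717/2464x_2^2 + 2/7x_1 - 47199/4928x_2 + 44357/4928 ≠ 0; add h_5 = 717/2464x_2^2 + 2/7x_1 - 47199/4928x_2 + 44357/4928 to the basis.

S(f_2,f_3): lcm = x_1x_2. S = 1/7x_2^2 - 373/308x_1 + 13/77x_2 + 277/308.
  reduce S modulo (f_1, f_2, f_3, h_4, h_5):
  remainder -42631/31548x_1 + 25611/5258x_2 - 111035/31548 ≠ 0; add h_6 = -42631/31548x_1 + 25611/5258x_2 - 111035/31548 to the basis.

S(f_3,h_4): lcm = x_1x_2^3. S = -4797/308x_1x_2^2 - 5/11x_2^3 + 400/7x_1^2 + 6689/14x_1x_2 - 27/44x_2^2 - 3628/7x_1.
  reduce S modulo (f_1, f_2, f_3, h_4, h_5, h_6):
  remainder -11438365509/7503056x_2 + 11438365509/7503056 ≠ 0; add h_7 = -11438365509/7503056x_2 + 11438365509/7503056 to the basis.

The other S-polynomials (S(f_1,h_4), S(f_2,h_4), S(f_1,h_5), S(f_2,h_5), S(f_3,h_5), S(h_4,h_5), S(f_1,h_6), S(f_2,h_6), S(f_3,h_6), S(h_4,h_6), S(h_5,h_6), S(f_1,h_7), S(f_2,h_7), S(f_3,h_7), S(h_4,h_7), S(h_5,h_7), S(h_6,h_7)) all reduce to 0 modulo the current basis, so we have a Gröbner basis.
Inter-reduce: drop elements whose leading term is divisible by another's, tail-reduce, and make monic.
Reduced Gröbner basis: {x_1 - 1, x_2 - 1}.
Label its elements g_1 = x_1 - 1, g_2 = x_2 - 1.

Reduce p = x_1x_2 - 1 modulo G:
  leading term x_1x_2: subtract (x_2)·g_1 from x_1x_2 - 1 → x_2 - 1
  leading term x_2: subtract (1)·g_2 from x_2 - 1 → 0
  normal form = 0.
Since the normal form is 0, p ∈ I.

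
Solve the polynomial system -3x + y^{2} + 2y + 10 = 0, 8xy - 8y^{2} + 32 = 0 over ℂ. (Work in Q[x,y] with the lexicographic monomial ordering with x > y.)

Compute a lex Gröbner basis by Buchberger's algorithm.
f_1 = -3x + y^{2} + 2y + 10, LT = x.
f_2 = 8xy - 8y^{2} + 32, LT = xy.

S(f_1,f_2): lcm = xy. S = -\tfrac{1}{3}y^{3} + \tfrac{1}{3}y^{2} - \tfrac{10}{3}y - 4.
  leading term y^{3}: no divisor's leading term divides it; move -\tfrac{1}{3}y^{3} to the remainder.
  leading term y^{2}: no divisor's leading term divides it; move \tfrac{1}{3}y^{2} to the remainder.
  leading term y: no divisor's leading term divides it; move -\tfrac{10}{3}y to the remainder.
  leading term 1: no divisor's leading term divides it; move -4 to the remainder.
  remainder -\tfrac{1}{3}y^{3} + \tfrac{1}{3}y^{2} - \tfrac{10}{3}y - 4 ≠ 0; add h_3 = -\tfrac{1}{3}y^{3} + \tfrac{1}{3}y^{2} - \tfrac{10}{3}y - 4 to the basis.

The other S-polynomials (S(f_1,h_3), S(f_2,h_3)) all reduce to 0 modulo the current basis, so we have a Gröbner basis.
Inter-reduce: drop elements whose leading term is divisible by another's, tail-reduce, and make monic.
Reduced Gröbner basis: {x - \tfrac{1}{3}y^{2} - \tfrac{2}{3}y - \tfrac{10}{3}, y^{3} - y^{2} + 10y + 12}.

From the last basis element, y^{3} - y^{2} + 10y + 12 = 0, so y takes values in {-1, 1 + sqrt(11)*I, 1 - sqrt(11)*I}. Each choice, substituted upward through the basis, yields the corresponding point(s) of the solution set.
  y = -1: the earlier basis element becomes x - 3 = 0, giving x = 3 — point (3, -1).
  y = 1 + sqrt(11)*I: the earlier basis element becomes x - 2/3 - 4*sqrt(11)*I/3 = 0, giving x = 2/3 + 4*sqrt(11)*I/3 — point (2/3 + 4*sqrt(11)*I/3, 1 + sqrt(11)*I).
  y = 1 - sqrt(11)*I: the earlier basis element becomes x - 2/3 + 4*sqrt(11)*I/3 = 0, giving x = 2/3 - 4*sqrt(11)*I/3 — point (2/3 - 4*sqrt(11)*I/3, 1 - sqrt(11)*I).
Each listed point satisfies every original equation (direct substitution).
A lex Gröbner basis triangularizes the system, enabling back-substitution.

{(3, -1), (2/3 + 4*sqrt(11)*I/3, 1 + sqrt(11)*I), (2/3 - 4*sqrt(11)*I/3, 1 - sqrt(11)*I)}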